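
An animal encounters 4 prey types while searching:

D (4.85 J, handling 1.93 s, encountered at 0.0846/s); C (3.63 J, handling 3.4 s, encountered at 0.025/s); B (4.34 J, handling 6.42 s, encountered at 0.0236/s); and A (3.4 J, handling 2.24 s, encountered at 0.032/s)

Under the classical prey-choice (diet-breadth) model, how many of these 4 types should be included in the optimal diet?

E/h in descending order: D 2.51, A 1.52, C 1.07, B 0.676 J/s. The optimal diet is the largest prefix of this list for which every included type satisfies E_i/h_i > R on the types above it.
Rate on top 1: 0.3527. A: 1.52 > 0.3527 → include.
Rate on top 2: 0.4203. C: 1.07 > 0.4203 → include.
Rate on top 3: 0.462. B: 0.676 > 0.462 → include.
Optimal diet: D, A, C, B — 4 of 4 types.

4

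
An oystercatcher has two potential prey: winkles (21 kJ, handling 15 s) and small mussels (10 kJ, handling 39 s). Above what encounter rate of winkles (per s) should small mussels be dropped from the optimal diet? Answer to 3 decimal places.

Drop small mussels once their profitability E₂/h₂ falls below the rate achievable on winkles alone: E₂/h₂ = λE₁/(1 + λh₁).
Solve for λ: λE₁h₂ = E₂(1 + λh₁) → λ(E₁h₂ − E₂h₁) = E₂ → λ = E₂/(E₁h₂ − E₂h₁).
λ = 10/(21×39 − 10×15) = 10/669 = 0.01495 per s.

0.015 per s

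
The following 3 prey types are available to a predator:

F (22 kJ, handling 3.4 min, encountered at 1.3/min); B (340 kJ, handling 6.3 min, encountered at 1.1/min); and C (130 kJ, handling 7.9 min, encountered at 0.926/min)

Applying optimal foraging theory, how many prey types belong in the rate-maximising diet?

1

E/h in descending order: B 54, C 16.5, F 6.47 kJ/min. The optimal diet is the largest prefix of this list for which every included type satisfies E_i/h_i > R on the types above it.
Rate on top 1: 47.16. C: 16.5 < 47.16 → exclude; stop.
Optimal diet: B — 1 of 3 types.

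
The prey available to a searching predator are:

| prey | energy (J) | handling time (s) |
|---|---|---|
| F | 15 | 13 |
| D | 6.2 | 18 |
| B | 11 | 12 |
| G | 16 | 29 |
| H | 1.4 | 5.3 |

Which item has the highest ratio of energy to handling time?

F

In descending order of E/h:
F: 15/13 = 1.15 J/s
B: 11/12 = 0.917 J/s
G: 16/29 = 0.552 J/s
D: 6.2/18 = 0.344 J/s
H: 1.4/5.3 = 0.264 J/s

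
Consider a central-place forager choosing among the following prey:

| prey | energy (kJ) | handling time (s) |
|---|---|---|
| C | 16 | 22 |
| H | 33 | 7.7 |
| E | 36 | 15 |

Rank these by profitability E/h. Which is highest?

H

In descending order of E/h:
H: 33/7.7 = 4.29 kJ/s
E: 36/15 = 2.4 kJ/s
C: 16/22 = 0.727 kJ/s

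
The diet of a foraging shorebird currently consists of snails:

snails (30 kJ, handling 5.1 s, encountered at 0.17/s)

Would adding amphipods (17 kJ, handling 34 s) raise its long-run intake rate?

Intake rate on the current diet: R = (0.17×30) / (1 + 0.17×5.1) = 5.1/1.867 = 2.732 kJ/s.
Profitability of amphipods: 17/34 = 0.5 kJ/s.
0.5 < 2.732, so adding amphipods would lower the average — exclude it.

No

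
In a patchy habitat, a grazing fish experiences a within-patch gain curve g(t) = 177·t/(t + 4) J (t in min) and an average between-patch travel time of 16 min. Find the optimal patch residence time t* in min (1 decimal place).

8.0 min

Maximise g(t)/(T+t): set derivative to zero → g'(t)(T+t) = g(t).
g'(t) = 177·4/(t + 4)². Setting 177·4/(t+4)² = 177t/[(t+4)(16+t)] gives 4(16+t) = t(t+4), so t² = 4×16 = 64.
t* = √64 = 8 min.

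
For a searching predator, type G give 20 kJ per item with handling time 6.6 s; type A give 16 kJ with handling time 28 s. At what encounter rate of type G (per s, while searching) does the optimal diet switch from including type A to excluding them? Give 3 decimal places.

The zero-one rule: include type A iff E₂/h₂ > λE₁/(1+λh₁). Equality gives the switch point.
λE₁h₂ = E₂ + λE₂h₁ ⇒ λ = E₂/(E₁h₂ − E₂h₁) = 16/(560 − 105.6) = 0.03521 per s.

0.035 per s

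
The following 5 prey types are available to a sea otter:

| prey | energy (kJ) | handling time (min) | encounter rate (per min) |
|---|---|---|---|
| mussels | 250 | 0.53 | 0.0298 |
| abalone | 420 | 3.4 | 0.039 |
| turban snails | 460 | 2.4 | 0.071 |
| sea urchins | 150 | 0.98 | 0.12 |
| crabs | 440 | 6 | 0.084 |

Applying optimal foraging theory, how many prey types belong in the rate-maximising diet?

5

E/h in descending order: mussels 472, turban snails 192, sea urchins 153, abalone 124, crabs 73.3 kJ/min. The optimal diet is the largest prefix of this list for which every included type satisfies E_i/h_i > R on the types above it.
Rate on top 1: 7.334. turban snails: 192 > 7.334 → include.
Rate on top 2: 33.81. sea urchins: 153 > 33.81 → include.
Rate on top 3: 44.57. abalone: 124 > 44.57 → include.
Rate on top 4: 51.86. crabs: 73.3 > 51.86 → include.
Optimal diet: mussels, turban snails, sea urchins, abalone, crabs — 5 of 5 types.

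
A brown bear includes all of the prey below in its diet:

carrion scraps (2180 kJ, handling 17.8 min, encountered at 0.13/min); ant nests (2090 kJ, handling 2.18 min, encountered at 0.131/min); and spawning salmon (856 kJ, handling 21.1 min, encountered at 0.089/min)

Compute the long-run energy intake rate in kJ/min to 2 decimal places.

R = Σλ_iE_i / (1 + Σλ_ih_i)
Numerator: 0.13×2180 + 0.131×2090 + 0.089×856 = 633.4
Denominator: 1 + 0.13×17.8 + 0.131×2.18 + 0.089×21.1 = 5.477
R = 633.4/5.477 = 115.6 kJ/min

115.63 kJ/min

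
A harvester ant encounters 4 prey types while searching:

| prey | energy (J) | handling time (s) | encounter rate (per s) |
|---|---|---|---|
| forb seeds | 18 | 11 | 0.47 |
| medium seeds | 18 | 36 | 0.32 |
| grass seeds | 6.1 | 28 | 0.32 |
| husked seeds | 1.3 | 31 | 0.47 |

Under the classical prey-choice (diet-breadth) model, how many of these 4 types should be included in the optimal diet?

Profitabilities (E/h, J/s): forb seeds 1.64, medium seeds 0.5, grass seeds 0.218, husked seeds 0.0419. Add prey in this order while the next type's profitability exceeds the intake rate on those already taken.
Rate on top 1: 1.371. medium seeds: 0.5 < 1.371 → exclude; stop.
Optimal diet: forb seeds — 1 of 4 types.

1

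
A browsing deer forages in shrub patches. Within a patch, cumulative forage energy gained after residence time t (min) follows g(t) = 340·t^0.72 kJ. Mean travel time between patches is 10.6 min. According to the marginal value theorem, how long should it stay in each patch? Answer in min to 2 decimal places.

27.26 min

Maximise g(t)/(T+t): set derivative to zero → g'(t)(T+t) = g(t).
g'(t) = 0.72·340·t^-0.28. Setting 0.72·340·t^-0.28 = 340·t^0.72/(10.6+t) gives 0.72(10.6+t) = t, so 0.28·t = 0.72×10.6.
t* = 0.72×10.6/0.28 = 27.26 min.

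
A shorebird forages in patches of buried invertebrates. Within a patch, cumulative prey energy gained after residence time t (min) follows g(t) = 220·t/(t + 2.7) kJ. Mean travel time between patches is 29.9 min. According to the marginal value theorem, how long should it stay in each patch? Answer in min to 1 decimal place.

Optimal t* satisfies g'(t*) = g(t*)/(T + t*).
g'(t) = 220·2.7/(t + 2.7)². Setting 220·2.7/(t+2.7)² = 220t/[(t+2.7)(29.9+t)] gives 2.7(29.9+t) = t(t+2.7), so t² = 2.7×29.9 = 80.73.
t* = √80.73 = 8.985 min.

9.0 min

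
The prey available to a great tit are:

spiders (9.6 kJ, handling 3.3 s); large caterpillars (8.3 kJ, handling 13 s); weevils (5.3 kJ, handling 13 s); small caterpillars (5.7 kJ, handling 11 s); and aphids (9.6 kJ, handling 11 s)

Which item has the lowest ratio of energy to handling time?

Profitability E/h (kJ/s): spiders = 9.6/3.3 = 2.91, large caterpillars = 8.3/13 = 0.638, weevils = 5.3/13 = 0.408, small caterpillars = 5.7/11 = 0.518, aphids = 9.6/11 = 0.873.
Ranked: spiders > aphids > large caterpillars > small caterpillars > weevils.

weevils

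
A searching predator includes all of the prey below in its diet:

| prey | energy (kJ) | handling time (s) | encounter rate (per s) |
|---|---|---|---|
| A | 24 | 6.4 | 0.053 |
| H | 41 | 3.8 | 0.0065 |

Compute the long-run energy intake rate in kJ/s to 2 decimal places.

Energy encountered per unit search time: 0.053×24 + 0.0065×41 = 1.538 kJ/s.
Handling time per unit search time: 0.053×6.4 + 0.0065×3.8 = 0.3639.
Rate = 1.538/(1 + 0.3639) = 1.128 kJ/s.

1.13 kJ/s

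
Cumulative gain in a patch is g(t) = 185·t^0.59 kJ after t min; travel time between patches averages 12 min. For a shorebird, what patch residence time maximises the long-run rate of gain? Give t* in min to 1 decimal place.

Maximise g(t)/(T+t): set derivative to zero → g'(t)(T+t) = g(t).
g'(t) = 0.59·185·t^-0.41. Setting 0.59·185·t^-0.41 = 185·t^0.59/(12+t) gives 0.59(12+t) = t, so 0.41·t = 0.59×12.
t* = 0.59×12/0.41 = 17.27 min.

17.3 min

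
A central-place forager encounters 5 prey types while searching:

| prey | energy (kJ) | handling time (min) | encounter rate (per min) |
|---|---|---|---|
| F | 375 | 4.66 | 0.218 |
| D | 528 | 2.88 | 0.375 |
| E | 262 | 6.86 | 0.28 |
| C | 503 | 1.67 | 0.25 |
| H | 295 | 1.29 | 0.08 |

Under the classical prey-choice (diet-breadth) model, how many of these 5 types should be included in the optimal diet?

3

E/h in descending order: C 301, H 229, D 183, F 80.5, E 38.2 kJ/min. The optimal diet is the largest prefix of this list for which every included type satisfies E_i/h_i > R on the types above it.
Rate on top 1: 88.71. H: 229 > 88.71 → include.
Rate on top 2: 98.21. D: 183 > 98.21 → include.
Rate on top 3: 133.6. F: 80.5 < 133.6 → exclude; stop.
Optimal diet: C, H, D — 3 of 5 types.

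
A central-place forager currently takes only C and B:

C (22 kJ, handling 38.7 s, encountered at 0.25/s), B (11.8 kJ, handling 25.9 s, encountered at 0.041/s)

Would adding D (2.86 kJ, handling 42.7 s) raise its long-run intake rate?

On C and B alone, R = ΣλE/(1+Σλh) = 5.984/11.74 = 0.5098 kJ/s.
D: E/h = 2.86/42.7 = 0.06698 kJ/s.
0.06698 < 0.5098, so adding D would lower the average — exclude it.

No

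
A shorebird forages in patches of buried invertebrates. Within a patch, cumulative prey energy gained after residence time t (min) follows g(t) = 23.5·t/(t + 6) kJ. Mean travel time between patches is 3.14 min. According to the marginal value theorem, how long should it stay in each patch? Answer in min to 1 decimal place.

4.3 min

Optimal t* satisfies g'(t*) = g(t*)/(T + t*).
g'(t) = 23.5·6/(t + 6)². Setting 23.5·6/(t+6)² = 23.5t/[(t+6)(3.14+t)] gives 6(3.14+t) = t(t+6), so t² = 6×3.14 = 18.84.
t* = √18.84 = 4.341 min.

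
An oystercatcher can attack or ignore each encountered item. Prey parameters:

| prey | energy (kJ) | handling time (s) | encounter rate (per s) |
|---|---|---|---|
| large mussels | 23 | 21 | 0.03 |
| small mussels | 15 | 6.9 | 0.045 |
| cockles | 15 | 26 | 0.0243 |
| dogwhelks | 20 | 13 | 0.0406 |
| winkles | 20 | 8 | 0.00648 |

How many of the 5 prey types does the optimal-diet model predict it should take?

4

E/h in descending order: winkles 2.5, small mussels 2.17, dogwhelks 1.54, large mussels 1.1, cockles 0.577 kJ/s. The optimal diet is the largest prefix of this list for which every included type satisfies E_i/h_i > R on the types above it.
Rate on top 1: 0.1232. small mussels: 2.17 > 0.1232 → include.
Rate on top 2: 0.5906. dogwhelks: 1.54 > 0.5906 → include.
Rate on top 3: 0.8553. large mussels: 1.1 > 0.8553 → include.
Rate on top 4: 0.9153. cockles: 0.577 < 0.9153 → exclude; stop.
Optimal diet: winkles, small mussels, dogwhelks, large mussels — 4 of 5 types.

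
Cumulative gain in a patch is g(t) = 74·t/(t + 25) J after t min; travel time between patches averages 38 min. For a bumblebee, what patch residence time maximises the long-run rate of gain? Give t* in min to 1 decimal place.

30.8 min

Maximise g(t)/(T+t): set derivative to zero → g'(t)(T+t) = g(t).
g'(t) = 74·25/(t + 25)². Setting 74·25/(t+25)² = 74t/[(t+25)(38+t)] gives 25(38+t) = t(t+25), so t² = 25×38 = 950.
t* = √950 = 30.82 min.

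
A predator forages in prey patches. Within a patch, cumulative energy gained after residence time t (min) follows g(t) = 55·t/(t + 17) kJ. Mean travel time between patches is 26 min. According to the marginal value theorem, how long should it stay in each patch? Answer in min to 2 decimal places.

21.02 min

Optimal t* satisfies g'(t*) = g(t*)/(T + t*).
g'(t) = 55·17/(t + 17)². Setting 55·17/(t+17)² = 55t/[(t+17)(26+t)] gives 17(26+t) = t(t+17), so t² = 17×26 = 442.
t* = √442 = 21.02 min.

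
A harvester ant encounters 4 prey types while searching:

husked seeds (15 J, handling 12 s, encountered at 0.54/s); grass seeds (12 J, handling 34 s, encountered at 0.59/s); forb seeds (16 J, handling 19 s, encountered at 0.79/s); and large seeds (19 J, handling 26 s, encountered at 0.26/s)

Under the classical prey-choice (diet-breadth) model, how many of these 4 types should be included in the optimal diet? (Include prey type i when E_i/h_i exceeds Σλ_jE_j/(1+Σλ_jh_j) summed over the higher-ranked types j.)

E/h in descending order: husked seeds 1.25, forb seeds 0.842, large seeds 0.731, grass seeds 0.353 J/s. The optimal diet is the largest prefix of this list for which every included type satisfies E_i/h_i > R on the types above it.
Rate on top 1: 1.083. forb seeds: 0.842 < 1.083 → exclude; stop.
Optimal diet: husked seeds — 1 of 4 types.

1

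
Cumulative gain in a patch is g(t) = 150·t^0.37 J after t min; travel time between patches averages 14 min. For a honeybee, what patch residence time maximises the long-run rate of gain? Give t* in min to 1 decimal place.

Maximise g(t)/(T+t): set derivative to zero → g'(t)(T+t) = g(t).
g'(t) = 0.37·150·t^-0.63. Setting 0.37·150·t^-0.63 = 150·t^0.37/(14+t) gives 0.37(14+t) = t, so 0.63·t = 0.37×14.
t* = 0.37×14/0.63 = 8.222 min.

8.2 min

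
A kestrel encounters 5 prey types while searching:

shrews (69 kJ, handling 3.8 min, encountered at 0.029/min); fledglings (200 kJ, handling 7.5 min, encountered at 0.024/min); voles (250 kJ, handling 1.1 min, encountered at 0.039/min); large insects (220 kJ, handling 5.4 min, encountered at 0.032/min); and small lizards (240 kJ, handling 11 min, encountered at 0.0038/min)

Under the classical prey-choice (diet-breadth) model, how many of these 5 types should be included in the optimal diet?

Profitabilities (E/h, kJ/min): voles 227, large insects 40.7, fledglings 26.7, small lizards 21.8, shrews 18.2. Add prey in this order while the next type's profitability exceeds the intake rate on those already taken.
Rate on top 1: 9.349. large insects: 40.7 > 9.349 → include.
Rate on top 2: 13.81. fledglings: 26.7 > 13.81 → include.
Rate on top 3: 15.47. small lizards: 21.8 > 15.47 → include.
Rate on top 4: 15.65. shrews: 18.2 > 15.65 → include.
Optimal diet: voles, large insects, fledglings, small lizards, shrews — 5 of 5 types.

5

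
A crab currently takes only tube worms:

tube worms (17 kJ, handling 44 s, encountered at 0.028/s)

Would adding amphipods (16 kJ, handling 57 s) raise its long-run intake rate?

Intake rate on the current diet: R = (0.028×17) / (1 + 0.028×44) = 0.476/2.232 = 0.2133 kJ/s.
Profitability of amphipods: 16/57 = 0.2807 kJ/s.
0.2807 > 0.2133, so adding amphipods raises the average — include it.

Yes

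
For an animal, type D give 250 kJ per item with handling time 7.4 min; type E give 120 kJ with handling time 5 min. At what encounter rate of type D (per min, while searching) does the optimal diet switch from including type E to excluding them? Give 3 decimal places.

Drop type E once their profitability E₂/h₂ falls below the rate achievable on type D alone: E₂/h₂ = λE₁/(1 + λh₁).
Solve for λ: λE₁h₂ = E₂(1 + λh₁) → λ(E₁h₂ − E₂h₁) = E₂ → λ = E₂/(E₁h₂ − E₂h₁).
λ = 120/(250×5 − 120×7.4) = 120/362 = 0.3315 per min.

0.331 per min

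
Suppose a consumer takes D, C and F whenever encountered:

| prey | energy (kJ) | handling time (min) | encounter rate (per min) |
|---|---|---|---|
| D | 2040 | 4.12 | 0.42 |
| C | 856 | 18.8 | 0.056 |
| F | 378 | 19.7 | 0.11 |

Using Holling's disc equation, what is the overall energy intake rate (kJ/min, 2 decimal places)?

159.04 kJ/min

Energy encountered per unit search time: 0.42×2040 + 0.056×856 + 0.11×378 = 946.3 kJ/min.
Handling time per unit search time: 0.42×4.12 + 0.056×18.8 + 0.11×19.7 = 4.95.
Rate = 946.3/(1 + 4.95) = 159 kJ/min.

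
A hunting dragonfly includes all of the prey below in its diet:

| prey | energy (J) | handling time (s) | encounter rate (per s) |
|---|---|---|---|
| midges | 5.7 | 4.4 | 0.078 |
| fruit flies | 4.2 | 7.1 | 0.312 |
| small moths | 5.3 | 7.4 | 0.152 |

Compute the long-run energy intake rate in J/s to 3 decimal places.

0.547 J/s

Energy encountered per unit search time: 0.078×5.7 + 0.312×4.2 + 0.152×5.3 = 2.561 J/s.
Handling time per unit search time: 0.078×4.4 + 0.312×7.1 + 0.152×7.4 = 3.683.
Rate = 2.561/(1 + 3.683) = 0.5468 J/s.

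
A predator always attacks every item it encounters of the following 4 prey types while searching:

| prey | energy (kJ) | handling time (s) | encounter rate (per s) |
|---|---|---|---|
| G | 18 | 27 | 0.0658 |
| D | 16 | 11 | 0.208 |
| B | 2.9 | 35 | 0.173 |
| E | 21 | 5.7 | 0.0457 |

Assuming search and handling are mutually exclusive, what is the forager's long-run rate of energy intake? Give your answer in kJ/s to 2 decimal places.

Energy encountered per unit search time: 0.0658×18 + 0.208×16 + 0.173×2.9 + 0.0457×21 = 5.974 kJ/s.
Handling time per unit search time: 0.0658×27 + 0.208×11 + 0.173×35 + 0.0457×5.7 = 10.38.
Rate = 5.974/(1 + 10.38) = 0.5249 kJ/s.

0.52 kJ/s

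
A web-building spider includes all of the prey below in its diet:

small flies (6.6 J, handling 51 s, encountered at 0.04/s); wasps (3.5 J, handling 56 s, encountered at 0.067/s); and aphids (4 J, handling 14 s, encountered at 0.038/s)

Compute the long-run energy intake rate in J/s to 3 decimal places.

0.089 J/s

R = (0.04×6.6 + 0.067×3.5 + 0.038×4) / (1 + 0.04×51 + 0.067×56 + 0.038×14) = 0.6505/7.324 = 0.08882 J/s.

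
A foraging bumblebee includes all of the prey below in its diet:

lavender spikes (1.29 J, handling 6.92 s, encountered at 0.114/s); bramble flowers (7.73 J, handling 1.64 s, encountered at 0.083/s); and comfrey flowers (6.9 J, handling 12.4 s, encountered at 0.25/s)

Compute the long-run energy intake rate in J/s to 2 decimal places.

Energy encountered per unit search time: 0.114×1.29 + 0.083×7.73 + 0.25×6.9 = 2.514 J/s.
Handling time per unit search time: 0.114×6.92 + 0.083×1.64 + 0.25×12.4 = 4.025.
Rate = 2.514/(1 + 4.025) = 0.5002 J/s.

0.50 J/s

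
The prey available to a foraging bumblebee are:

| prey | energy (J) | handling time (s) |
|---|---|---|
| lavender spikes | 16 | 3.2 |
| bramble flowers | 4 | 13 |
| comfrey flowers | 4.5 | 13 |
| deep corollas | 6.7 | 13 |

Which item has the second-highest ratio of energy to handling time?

In descending order of E/h:
lavender spikes: 16/3.2 = 5 J/s
deep corollas: 6.7/13 = 0.515 J/s
comfrey flowers: 4.5/13 = 0.346 J/s
bramble flowers: 4/13 = 0.308 J/s

deep corollas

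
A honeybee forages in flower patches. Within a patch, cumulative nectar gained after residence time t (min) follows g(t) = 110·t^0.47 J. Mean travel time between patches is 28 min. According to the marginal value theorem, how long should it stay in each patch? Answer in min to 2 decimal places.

Maximise g(t)/(T+t): set derivative to zero → g'(t)(T+t) = g(t).
g'(t) = 0.47·110·t^-0.53. Setting 0.47·110·t^-0.53 = 110·t^0.47/(28+t) gives 0.47(28+t) = t, so 0.53·t = 0.47×28.
t* = 0.47×28/0.53 = 24.83 min.

24.83 min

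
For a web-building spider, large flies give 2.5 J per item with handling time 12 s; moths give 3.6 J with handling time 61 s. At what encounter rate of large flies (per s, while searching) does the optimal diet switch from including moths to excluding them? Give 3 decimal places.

0.033 per s

At the threshold, the rate on large flies alone equals the profitability of moths: λ·2.5/(1 + λ·12) = 3.6/61 = 0.05902.
Rearranging, λ(2.5 − 0.05902×12) = 0.05902, so λ = 0.05902/1.792 = 0.03294 per s.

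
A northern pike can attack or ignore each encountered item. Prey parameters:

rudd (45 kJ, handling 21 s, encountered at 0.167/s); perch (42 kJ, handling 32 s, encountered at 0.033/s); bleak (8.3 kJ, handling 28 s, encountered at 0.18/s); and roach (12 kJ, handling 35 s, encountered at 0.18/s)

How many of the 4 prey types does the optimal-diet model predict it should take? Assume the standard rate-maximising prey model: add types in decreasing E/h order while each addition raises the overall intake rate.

Rank by E/h (kJ/s): rudd 2.14, perch 1.31, roach 0.343, bleak 0.296. Include each in turn until the next type's E/h falls below the running intake rate.
Rate on top 1: 1.667. perch: 1.31 < 1.667 → exclude; stop.
Optimal diet: rudd — 1 of 4 types.

1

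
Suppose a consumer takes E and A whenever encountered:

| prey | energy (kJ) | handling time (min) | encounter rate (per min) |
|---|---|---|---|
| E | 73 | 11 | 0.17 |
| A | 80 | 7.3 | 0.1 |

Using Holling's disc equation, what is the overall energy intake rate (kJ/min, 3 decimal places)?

Energy encountered per unit search time: 0.17×73 + 0.1×80 = 20.41 kJ/min.
Handling time per unit search time: 0.17×11 + 0.1×7.3 = 2.6.
Rate = 20.41/(1 + 2.6) = 5.669 kJ/min.

5.669 kJ/min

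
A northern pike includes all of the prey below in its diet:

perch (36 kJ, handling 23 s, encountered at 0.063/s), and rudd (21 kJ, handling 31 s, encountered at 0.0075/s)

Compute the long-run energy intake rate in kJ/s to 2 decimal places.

0.90 kJ/s

R = (0.063×36 + 0.0075×21) / (1 + 0.063×23 + 0.0075×31) = 2.425/2.681 = 0.9045 kJ/s.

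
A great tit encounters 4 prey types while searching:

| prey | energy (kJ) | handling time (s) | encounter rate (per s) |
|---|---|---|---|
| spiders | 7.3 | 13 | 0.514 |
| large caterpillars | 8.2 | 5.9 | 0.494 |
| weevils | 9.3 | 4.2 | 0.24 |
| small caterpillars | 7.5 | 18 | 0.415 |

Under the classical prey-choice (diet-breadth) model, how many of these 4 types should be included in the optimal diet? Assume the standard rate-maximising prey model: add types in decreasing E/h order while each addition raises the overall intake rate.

2

Profitabilities (E/h, kJ/s): weevils 2.21, large caterpillars 1.39, spiders 0.562, small caterpillars 0.417. Add prey in this order while the next type's profitability exceeds the intake rate on those already taken.
Rate on top 1: 1.112. large caterpillars: 1.39 > 1.112 → include.
Rate on top 2: 1.276. spiders: 0.562 < 1.276 → exclude; stop.
Optimal diet: weevils, large caterpillars — 2 of 4 types.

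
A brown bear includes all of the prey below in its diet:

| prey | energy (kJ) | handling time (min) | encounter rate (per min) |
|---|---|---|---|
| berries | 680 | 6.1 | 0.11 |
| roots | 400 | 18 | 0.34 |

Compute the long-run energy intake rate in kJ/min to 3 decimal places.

R = (0.11×680 + 0.34×400) / (1 + 0.11×6.1 + 0.34×18) = 210.8/7.791 = 27.06 kJ/min.

27.057 kJ/min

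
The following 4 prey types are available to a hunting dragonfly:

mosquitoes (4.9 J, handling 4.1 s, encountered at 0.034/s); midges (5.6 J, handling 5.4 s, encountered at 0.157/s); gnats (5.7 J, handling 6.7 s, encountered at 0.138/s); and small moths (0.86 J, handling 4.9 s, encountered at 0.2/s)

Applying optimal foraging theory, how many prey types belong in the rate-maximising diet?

E/h in descending order: mosquitoes 1.2, midges 1.04, gnats 0.851, small moths 0.176 J/s. The optimal diet is the largest prefix of this list for which every included type satisfies E_i/h_i > R on the types above it.
Rate on top 1: 0.1462. midges: 1.04 > 0.1462 → include.
Rate on top 2: 0.5263. gnats: 0.851 > 0.5263 → include.
Rate on top 3: 0.6293. small moths: 0.176 < 0.6293 → exclude; stop.
Optimal diet: mosquitoes, midges, gnats — 3 of 4 types.

3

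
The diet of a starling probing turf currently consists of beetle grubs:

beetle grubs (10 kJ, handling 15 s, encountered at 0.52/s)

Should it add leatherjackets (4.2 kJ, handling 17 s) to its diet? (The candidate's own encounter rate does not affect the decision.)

No

On beetle grubs alone, R = ΣλE/(1+Σλh) = 5.2/8.8 = 0.5909 kJ/s.
leatherjackets: E/h = 4.2/17 = 0.2471 kJ/s.
Since 0.2471 < R, time spent handling leatherjackets is better spent searching.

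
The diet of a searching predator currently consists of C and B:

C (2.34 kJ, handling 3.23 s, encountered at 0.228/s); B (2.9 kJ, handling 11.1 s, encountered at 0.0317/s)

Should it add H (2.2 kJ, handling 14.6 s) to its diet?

No

On C and B alone, R = ΣλE/(1+Σλh) = 0.6254/2.088 = 0.2995 kJ/s.
H: E/h = 2.2/14.6 = 0.1507 kJ/s.
0.1507 < 0.2995, so adding H would lower the average — exclude it.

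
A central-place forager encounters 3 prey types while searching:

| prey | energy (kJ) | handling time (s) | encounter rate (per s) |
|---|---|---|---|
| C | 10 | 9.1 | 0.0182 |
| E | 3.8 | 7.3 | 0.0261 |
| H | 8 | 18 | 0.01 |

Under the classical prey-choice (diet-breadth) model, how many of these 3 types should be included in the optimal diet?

E/h in descending order: C 1.1, E 0.521, H 0.444 kJ/s. The optimal diet is the largest prefix of this list for which every included type satisfies E_i/h_i > R on the types above it.
Rate on top 1: 0.1561. E: 0.521 > 0.1561 → include.
Rate on top 2: 0.2073. H: 0.444 > 0.2073 → include.
Optimal diet: C, E, H — 3 of 3 types.

3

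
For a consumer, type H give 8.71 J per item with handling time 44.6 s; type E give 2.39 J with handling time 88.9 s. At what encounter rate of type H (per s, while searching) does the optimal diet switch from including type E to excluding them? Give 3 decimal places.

At the threshold, the rate on type H alone equals the profitability of type E: λ·8.71/(1 + λ·44.6) = 2.39/88.9 = 0.02688.
Rearranging, λ(8.71 − 0.02688×44.6) = 0.02688, so λ = 0.02688/7.511 = 0.003579 per s.

0.004 per s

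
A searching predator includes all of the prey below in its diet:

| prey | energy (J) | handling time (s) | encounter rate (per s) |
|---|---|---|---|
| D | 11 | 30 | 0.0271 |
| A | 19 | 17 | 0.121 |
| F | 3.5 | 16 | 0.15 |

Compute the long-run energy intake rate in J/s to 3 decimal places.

R = Σλ_iE_i / (1 + Σλ_ih_i)
Numerator: 0.0271×11 + 0.121×19 + 0.15×3.5 = 3.122
Denominator: 1 + 0.0271×30 + 0.121×17 + 0.15×16 = 6.27
R = 3.122/6.27 = 0.4979 J/s

0.498 J/s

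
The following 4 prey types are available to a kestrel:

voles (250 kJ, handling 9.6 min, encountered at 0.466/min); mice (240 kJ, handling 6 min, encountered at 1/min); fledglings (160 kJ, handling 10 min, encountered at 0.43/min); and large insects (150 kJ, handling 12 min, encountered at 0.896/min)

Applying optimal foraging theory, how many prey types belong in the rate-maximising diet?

E/h in descending order: mice 40, voles 26, fledglings 16, large insects 12.5 kJ/min. The optimal diet is the largest prefix of this list for which every included type satisfies E_i/h_i > R on the types above it.
Rate on top 1: 34.29. voles: 26 < 34.29 → exclude; stop.
Optimal diet: mice — 1 of 4 types.

1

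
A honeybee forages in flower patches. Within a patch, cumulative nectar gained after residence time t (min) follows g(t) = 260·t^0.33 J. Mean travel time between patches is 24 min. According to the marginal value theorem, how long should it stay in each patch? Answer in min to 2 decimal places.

Maximise g(t)/(T+t): set derivative to zero → g'(t)(T+t) = g(t).
g'(t) = 0.33·260·t^-0.67. Setting 0.33·260·t^-0.67 = 260·t^0.33/(24+t) gives 0.33(24+t) = t, so 0.67·t = 0.33×24.
t* = 0.33×24/0.67 = 11.82 min.

11.82 min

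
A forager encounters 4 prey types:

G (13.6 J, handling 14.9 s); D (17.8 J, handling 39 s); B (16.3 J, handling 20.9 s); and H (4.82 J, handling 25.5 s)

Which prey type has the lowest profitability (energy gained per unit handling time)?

Profitability E/h (J/s): G = 13.6/14.9 = 0.913, D = 17.8/39 = 0.456, B = 16.3/20.9 = 0.78, H = 4.82/25.5 = 0.189.
Ranked: G > B > D > H.

H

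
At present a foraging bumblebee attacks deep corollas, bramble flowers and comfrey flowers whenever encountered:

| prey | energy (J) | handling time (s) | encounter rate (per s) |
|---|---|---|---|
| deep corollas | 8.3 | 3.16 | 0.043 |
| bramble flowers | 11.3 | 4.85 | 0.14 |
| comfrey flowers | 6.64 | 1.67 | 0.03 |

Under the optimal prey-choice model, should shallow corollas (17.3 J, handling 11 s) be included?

Intake rate on the current diet: R = (0.043×8.3 + 0.14×11.3 + 0.03×6.64) / (1 + 0.043×3.16 + 0.14×4.85 + 0.03×1.67) = 2.138/1.865 = 1.146 J/s.
shallow corollas: E/h = 17.3/11 = 1.573 J/s.
1.573 > 1.146, so adding shallow corollas raises the average — include it.

Yes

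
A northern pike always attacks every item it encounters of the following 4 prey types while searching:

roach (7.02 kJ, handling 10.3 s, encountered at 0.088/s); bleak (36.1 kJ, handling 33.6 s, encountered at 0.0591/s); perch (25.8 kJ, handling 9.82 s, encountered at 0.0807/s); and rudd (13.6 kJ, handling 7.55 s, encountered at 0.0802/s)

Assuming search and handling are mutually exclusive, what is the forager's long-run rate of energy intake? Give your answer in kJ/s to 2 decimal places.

1.12 kJ/s

R = Σλ_iE_i / (1 + Σλ_ih_i)
Numerator: 0.088×7.02 + 0.0591×36.1 + 0.0807×25.8 + 0.0802×13.6 = 5.924
Denominator: 1 + 0.088×10.3 + 0.0591×33.6 + 0.0807×9.82 + 0.0802×7.55 = 5.29
R = 5.924/5.29 = 1.12 kJ/s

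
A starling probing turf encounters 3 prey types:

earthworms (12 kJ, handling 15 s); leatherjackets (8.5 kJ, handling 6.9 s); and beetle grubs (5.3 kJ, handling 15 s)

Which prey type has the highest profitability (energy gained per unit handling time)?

leatherjackets

Profitability E/h (kJ/s): earthworms = 12/15 = 0.8, leatherjackets = 8.5/6.9 = 1.23, beetle grubs = 5.3/15 = 0.353.
Ranked: leatherjackets > earthworms > beetle grubs.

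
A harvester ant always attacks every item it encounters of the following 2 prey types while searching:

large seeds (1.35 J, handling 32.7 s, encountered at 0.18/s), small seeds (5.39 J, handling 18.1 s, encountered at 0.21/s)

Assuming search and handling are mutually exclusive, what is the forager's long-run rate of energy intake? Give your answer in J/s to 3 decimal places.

R = (0.18×1.35 + 0.21×5.39) / (1 + 0.18×32.7 + 0.21×18.1) = 1.375/10.69 = 0.1287 J/s.

0.129 J/s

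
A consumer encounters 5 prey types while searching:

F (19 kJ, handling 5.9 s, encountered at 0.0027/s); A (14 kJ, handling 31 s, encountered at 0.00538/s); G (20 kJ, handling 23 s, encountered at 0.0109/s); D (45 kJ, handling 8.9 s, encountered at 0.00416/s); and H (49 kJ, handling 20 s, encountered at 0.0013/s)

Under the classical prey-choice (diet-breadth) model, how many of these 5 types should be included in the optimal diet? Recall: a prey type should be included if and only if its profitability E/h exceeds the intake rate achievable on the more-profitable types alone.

E/h in descending order: D 5.06, F 3.22, H 2.45, G 0.87, A 0.452 kJ/s. The optimal diet is the largest prefix of this list for which every included type satisfies E_i/h_i > R on the types above it.
Rate on top 1: 0.1805. F: 3.22 > 0.1805 → include.
Rate on top 2: 0.2265. H: 2.45 > 0.2265 → include.
Rate on top 3: 0.2801. G: 0.87 > 0.2801 → include.
Rate on top 4: 0.3912. A: 0.452 > 0.3912 → include.
Optimal diet: D, F, H, G, A — 5 of 5 types.

5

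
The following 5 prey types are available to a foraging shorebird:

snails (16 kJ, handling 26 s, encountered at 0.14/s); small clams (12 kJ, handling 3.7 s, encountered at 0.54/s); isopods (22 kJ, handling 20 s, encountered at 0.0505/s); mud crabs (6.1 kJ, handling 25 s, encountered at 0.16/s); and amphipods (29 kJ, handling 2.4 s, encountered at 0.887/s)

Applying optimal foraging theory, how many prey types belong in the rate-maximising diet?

1

Rank by E/h (kJ/s): amphipods 12.1, small clams 3.24, isopods 1.1, snails 0.615, mud crabs 0.244. Include each in turn until the next type's E/h falls below the running intake rate.
Rate on top 1: 8.221. small clams: 3.24 < 8.221 → exclude; stop.
Optimal diet: amphipods — 1 of 5 types.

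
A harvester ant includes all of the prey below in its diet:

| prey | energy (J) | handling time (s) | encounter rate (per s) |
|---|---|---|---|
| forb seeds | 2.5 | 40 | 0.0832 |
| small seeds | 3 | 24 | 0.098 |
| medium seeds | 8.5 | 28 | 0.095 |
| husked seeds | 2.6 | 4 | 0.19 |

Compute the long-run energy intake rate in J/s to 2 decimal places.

0.18 J/s

Energy encountered per unit search time: 0.0832×2.5 + 0.098×3 + 0.095×8.5 + 0.19×2.6 = 1.804 J/s.
Handling time per unit search time: 0.0832×40 + 0.098×24 + 0.095×28 + 0.19×4 = 9.1.
Rate = 1.804/(1 + 9.1) = 0.1786 J/s.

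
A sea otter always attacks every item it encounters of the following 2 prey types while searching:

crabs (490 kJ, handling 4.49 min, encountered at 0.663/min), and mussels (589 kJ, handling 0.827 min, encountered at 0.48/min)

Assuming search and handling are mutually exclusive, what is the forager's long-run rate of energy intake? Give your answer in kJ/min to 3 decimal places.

R = Σλ_iE_i / (1 + Σλ_ih_i)
Numerator: 0.663×490 + 0.48×589 = 607.6
Denominator: 1 + 0.663×4.49 + 0.48×0.827 = 4.374
R = 607.6/4.374 = 138.9 kJ/min

138.915 kJ/min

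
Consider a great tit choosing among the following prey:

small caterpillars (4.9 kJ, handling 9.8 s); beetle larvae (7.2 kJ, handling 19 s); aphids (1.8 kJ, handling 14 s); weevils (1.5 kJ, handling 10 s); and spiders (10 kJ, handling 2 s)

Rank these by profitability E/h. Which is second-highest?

Profitability E/h (kJ/s): small caterpillars = 4.9/9.8 = 0.5, beetle larvae = 7.2/19 = 0.379, aphids = 1.8/14 = 0.129, weevils = 1.5/10 = 0.15, spiders = 10/2 = 5.
Ranked: spiders > small caterpillars > beetle larvae > weevils > aphids.

small caterpillars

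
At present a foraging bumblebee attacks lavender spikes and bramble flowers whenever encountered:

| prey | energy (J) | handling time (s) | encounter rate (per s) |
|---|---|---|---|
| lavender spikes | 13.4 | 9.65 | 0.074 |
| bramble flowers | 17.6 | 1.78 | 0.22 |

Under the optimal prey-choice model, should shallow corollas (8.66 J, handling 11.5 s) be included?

Intake rate on the current diet: R = (0.074×13.4 + 0.22×17.6) / (1 + 0.074×9.65 + 0.22×1.78) = 4.864/2.106 = 2.31 J/s.
Profitability of shallow corollas: 8.66/11.5 = 0.753 J/s.
0.753 < 2.31, so adding shallow corollas would lower the average — exclude it.

No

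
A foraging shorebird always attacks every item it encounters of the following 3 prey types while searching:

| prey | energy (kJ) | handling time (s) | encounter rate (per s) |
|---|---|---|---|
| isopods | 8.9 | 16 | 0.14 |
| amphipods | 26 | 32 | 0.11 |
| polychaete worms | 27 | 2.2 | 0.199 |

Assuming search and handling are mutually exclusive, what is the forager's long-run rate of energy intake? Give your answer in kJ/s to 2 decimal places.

1.32 kJ/s

R = Σλ_iE_i / (1 + Σλ_ih_i)
Numerator: 0.14×8.9 + 0.11×26 + 0.199×27 = 9.479
Denominator: 1 + 0.14×16 + 0.11×32 + 0.199×2.2 = 7.198
R = 9.479/7.198 = 1.317 kJ/s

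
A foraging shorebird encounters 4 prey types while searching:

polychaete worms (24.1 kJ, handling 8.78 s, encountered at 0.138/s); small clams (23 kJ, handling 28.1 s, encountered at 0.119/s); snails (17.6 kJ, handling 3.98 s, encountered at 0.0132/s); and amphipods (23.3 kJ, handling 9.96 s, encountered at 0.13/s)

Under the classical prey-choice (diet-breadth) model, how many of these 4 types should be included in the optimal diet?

Rank by E/h (kJ/s): snails 4.42, polychaete worms 2.74, amphipods 2.34, small clams 0.819. Include each in turn until the next type's E/h falls below the running intake rate.
Rate on top 1: 0.2207. polychaete worms: 2.74 > 0.2207 → include.
Rate on top 2: 1.571. amphipods: 2.34 > 1.571 → include.
Rate on top 3: 1.851. small clams: 0.819 < 1.851 → exclude; stop.
Optimal diet: snails, polychaete worms, amphipods — 3 of 4 types.

3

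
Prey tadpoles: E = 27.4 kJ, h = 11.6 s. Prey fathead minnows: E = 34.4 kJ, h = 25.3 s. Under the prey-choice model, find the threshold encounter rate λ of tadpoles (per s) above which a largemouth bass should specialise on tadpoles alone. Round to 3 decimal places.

0.117 per s

The zero-one rule: include fathead minnows iff E₂/h₂ > λE₁/(1+λh₁). Equality gives the switch point.
λE₁h₂ = E₂ + λE₂h₁ ⇒ λ = E₂/(E₁h₂ − E₂h₁) = 34.4/(693.2 − 399) = 0.1169 per s.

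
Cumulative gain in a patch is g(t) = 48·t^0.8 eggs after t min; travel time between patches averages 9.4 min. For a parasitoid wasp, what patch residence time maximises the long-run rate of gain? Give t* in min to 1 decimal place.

Maximise g(t)/(T+t): set derivative to zero → g'(t)(T+t) = g(t).
g'(t) = 0.8·48·t^-0.2. Setting 0.8·48·t^-0.2 = 48·t^0.8/(9.4+t) gives 0.8(9.4+t) = t, so 0.20·t = 0.8×9.4.
t* = 0.8×9.4/0.20 = 37.6 min.

37.6 min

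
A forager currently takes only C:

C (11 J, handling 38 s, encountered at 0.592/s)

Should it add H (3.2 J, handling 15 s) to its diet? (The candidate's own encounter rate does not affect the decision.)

Current rate: (0.592×11)/(1 + 0.592×38) = 0.2772 J/s.
H: E/h = 3.2/15 = 0.2133 J/s.
0.2133 < 0.2772, so adding H would lower the average — exclude it.

No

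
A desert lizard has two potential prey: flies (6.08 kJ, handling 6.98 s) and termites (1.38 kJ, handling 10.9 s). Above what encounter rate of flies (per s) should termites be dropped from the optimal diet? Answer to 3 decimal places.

The zero-one rule: include termites iff E₂/h₂ > λE₁/(1+λh₁). Equality gives the switch point.
λE₁h₂ = E₂ + λE₂h₁ ⇒ λ = E₂/(E₁h₂ − E₂h₁) = 1.38/(66.27 − 9.632) = 0.02436 per s.

0.024 per s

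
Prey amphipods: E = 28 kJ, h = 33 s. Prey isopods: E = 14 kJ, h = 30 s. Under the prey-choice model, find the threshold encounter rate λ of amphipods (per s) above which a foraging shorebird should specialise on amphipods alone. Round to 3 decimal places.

At the threshold, the rate on amphipods alone equals the profitability of isopods: λ·28/(1 + λ·33) = 14/30 = 0.4667.
Rearranging, λ(28 − 0.4667×33) = 0.4667, so λ = 0.4667/12.6 = 0.03704 per s.

0.037 per s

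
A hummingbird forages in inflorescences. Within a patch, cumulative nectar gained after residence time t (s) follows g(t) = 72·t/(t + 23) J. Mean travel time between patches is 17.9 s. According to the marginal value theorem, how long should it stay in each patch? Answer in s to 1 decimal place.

20.3 s

Optimal t* satisfies g'(t*) = g(t*)/(T + t*).
g'(t) = 72·23/(t + 23)². Setting 72·23/(t+23)² = 72t/[(t+23)(17.9+t)] gives 23(17.9+t) = t(t+23), so t² = 23×17.9 = 411.7.
t* = √411.7 = 20.29 s.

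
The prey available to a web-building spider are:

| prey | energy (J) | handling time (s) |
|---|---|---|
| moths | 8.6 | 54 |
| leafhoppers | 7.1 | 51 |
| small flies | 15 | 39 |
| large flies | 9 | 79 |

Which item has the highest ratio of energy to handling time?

Profitability E/h (J/s): moths = 8.6/54 = 0.159, leafhoppers = 7.1/51 = 0.139, small flies = 15/39 = 0.385, large flies = 9/79 = 0.114.
Ranked: small flies > moths > leafhoppers > large flies.

small flies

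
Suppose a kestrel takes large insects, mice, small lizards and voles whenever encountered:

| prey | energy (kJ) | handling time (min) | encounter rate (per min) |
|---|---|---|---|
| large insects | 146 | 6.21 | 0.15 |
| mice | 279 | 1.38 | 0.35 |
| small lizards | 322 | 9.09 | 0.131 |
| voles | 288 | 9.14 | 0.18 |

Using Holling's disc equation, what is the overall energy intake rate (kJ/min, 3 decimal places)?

40.677 kJ/min

Energy encountered per unit search time: 0.15×146 + 0.35×279 + 0.131×322 + 0.18×288 = 213.6 kJ/min.
Handling time per unit search time: 0.15×6.21 + 0.35×1.38 + 0.131×9.09 + 0.18×9.14 = 4.25.
Rate = 213.6/(1 + 4.25) = 40.68 kJ/min.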